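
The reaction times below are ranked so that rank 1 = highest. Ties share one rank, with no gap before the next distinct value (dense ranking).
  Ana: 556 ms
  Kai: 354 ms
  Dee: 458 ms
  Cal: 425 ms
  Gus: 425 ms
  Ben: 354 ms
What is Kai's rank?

Sorted (descending): 556, 458, 425, 425, 354, 354
The 2 values of 425 share dense rank 3.
The 2 values of 354 share dense rank 4.
Remaining distinct values take the next consecutive integers.
Kai has value 354 ms → rank 4.

4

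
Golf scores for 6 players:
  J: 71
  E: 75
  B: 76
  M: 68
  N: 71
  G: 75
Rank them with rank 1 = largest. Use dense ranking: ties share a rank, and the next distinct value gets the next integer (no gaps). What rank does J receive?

Sorted (descending): 76, 75, 75, 71, 71, 68
The 2 values of 75 share dense rank 2.
The 2 values of 71 share dense rank 3.
Remaining distinct values take the next consecutive integers.
J has value 71 → rank 3.

3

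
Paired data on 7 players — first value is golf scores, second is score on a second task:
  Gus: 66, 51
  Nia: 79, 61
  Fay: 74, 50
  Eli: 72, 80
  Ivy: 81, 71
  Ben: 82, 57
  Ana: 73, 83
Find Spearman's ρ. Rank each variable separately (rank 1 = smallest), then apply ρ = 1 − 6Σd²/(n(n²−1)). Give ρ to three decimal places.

-0.071

Ranks of variable 1: 1, 5, 4, 2, 6, 7, 3
Ranks of variable 2: 2, 4, 1, 6, 5, 3, 7
d = r₁ − r₂: -1, 1, 3, -4, 1, 4, -4
d²: 1, 1, 9, 16, 1, 16, 16; Σd² = 60
ρ = 1 − 6·60/(7·48) = 1 − 360/336 = -0.071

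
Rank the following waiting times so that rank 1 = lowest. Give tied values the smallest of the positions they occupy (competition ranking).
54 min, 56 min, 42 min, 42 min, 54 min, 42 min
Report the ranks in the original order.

4, 6, 1, 1, 4, 1

Sorted (ascending): 42, 42, 42, 54, 54, 56
The 3 values of 42 occupy positions 1–3 → each gets rank 1.
The 2 values of 54 occupy positions 4–5 → each gets rank 4.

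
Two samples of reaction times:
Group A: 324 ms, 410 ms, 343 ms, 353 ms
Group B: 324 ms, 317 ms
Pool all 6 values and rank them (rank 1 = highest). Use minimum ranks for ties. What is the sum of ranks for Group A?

Sorted (descending): 410, 353, 343, 324, 324, 317
The 2 values of 324 occupy positions 4–5 → each gets rank 4.
Group A values → pooled ranks: 324→4, 410→1, 343→3, 353→2
Rank sum = 4 + 1 + 3 + 2 = 10

10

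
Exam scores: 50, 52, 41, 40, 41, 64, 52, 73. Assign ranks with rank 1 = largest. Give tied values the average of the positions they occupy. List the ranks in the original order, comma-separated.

Sorted (descending): 73, 64, 52, 52, 50, 41, 41, 40
The 2 values of 52 occupy positions 3–4 → average rank (3+4)/2 = 3.5.
The 2 values of 41 occupy positions 6–7 → average rank (6+7)/2 = 6.5.

5, 3.5, 6.5, 8, 6.5, 2, 3.5, 1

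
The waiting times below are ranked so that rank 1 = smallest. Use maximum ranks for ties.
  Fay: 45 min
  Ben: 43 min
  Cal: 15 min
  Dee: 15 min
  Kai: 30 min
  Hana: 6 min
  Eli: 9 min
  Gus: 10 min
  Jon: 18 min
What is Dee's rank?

Sorted (ascending): 6, 9, 10, 15, 15, 18, 30, 43, 45
The 2 values of 15 occupy positions 4–5 → each gets rank 5.
Dee has value 15 min → rank 5.

5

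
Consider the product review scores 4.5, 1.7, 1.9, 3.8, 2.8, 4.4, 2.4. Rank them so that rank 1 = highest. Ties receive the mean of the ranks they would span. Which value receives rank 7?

1.7

Sorted (descending): 4.5, 4.4, 3.8, 2.8, 2.4, 1.9, 1.7
No ties — each value takes its position as its rank.
Rank 7 → value 1.7.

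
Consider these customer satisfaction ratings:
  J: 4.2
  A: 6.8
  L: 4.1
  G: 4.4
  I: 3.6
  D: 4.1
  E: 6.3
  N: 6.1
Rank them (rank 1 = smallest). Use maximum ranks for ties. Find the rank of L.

Sorted (ascending): 3.6, 4.1, 4.1, 4.2, 4.4, 6.1, 6.3, 6.8
The 2 values of 4.1 occupy positions 2–3 → each gets rank 3.
L has value 4.1 → rank 3.

3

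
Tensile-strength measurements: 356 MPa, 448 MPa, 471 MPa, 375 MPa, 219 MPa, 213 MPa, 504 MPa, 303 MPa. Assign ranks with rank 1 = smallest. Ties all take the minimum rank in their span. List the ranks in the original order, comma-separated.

4, 6, 7, 5, 2, 1, 8, 3

Sorted (ascending): 213, 219, 303, 356, 375, 448, 471, 504
No ties — each value takes its position as its rank.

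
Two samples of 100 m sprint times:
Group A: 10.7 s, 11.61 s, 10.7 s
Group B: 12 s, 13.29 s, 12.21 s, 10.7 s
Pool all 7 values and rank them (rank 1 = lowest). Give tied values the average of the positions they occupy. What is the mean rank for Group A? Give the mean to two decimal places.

2.67

Sorted (ascending): 10.7, 10.7, 10.7, 11.61, 12, 12.21, 13.29
The 3 values of 10.7 occupy positions 1–3 → average rank 2.
Group A values → pooled ranks: 10.7→2, 11.61→4, 10.7→2
Mean rank = (2 + 4 + 2) / 3 = 2.67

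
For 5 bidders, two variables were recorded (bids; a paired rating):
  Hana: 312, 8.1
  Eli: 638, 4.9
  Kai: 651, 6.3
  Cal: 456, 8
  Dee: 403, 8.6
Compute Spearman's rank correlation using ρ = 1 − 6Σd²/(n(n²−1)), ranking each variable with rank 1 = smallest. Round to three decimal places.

-0.800

Ranks of variable 1: 1, 4, 5, 3, 2
Ranks of variable 2: 4, 1, 2, 3, 5
d = r₁ − r₂: -3, 3, 3, 0, -3
d²: 9, 9, 9, 0, 9; Σd² = 36
ρ = 1 − 6·36/(5·24) = 1 − 216/120 = -0.800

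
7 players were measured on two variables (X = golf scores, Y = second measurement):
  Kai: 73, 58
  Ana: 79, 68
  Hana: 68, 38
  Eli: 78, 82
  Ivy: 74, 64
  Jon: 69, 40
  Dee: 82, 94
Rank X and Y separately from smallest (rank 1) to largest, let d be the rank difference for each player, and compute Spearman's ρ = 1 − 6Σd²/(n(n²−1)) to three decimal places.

0.964

Ranks of variable 1: 3, 6, 1, 5, 4, 2, 7
Ranks of variable 2: 3, 5, 1, 6, 4, 2, 7
d = r₁ − r₂: 0, 1, 0, -1, 0, 0, 0
d²: 0, 1, 0, 1, 0, 0, 0; Σd² = 2
ρ = 1 − 6·2/(7·48) = 1 − 12/336 = 0.964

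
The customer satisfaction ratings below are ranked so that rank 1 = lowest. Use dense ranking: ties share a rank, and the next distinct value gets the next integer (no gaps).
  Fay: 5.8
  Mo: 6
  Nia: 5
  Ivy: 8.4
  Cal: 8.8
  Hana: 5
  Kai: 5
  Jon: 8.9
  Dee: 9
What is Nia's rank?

1

Sorted (ascending): 5, 5, 5, 5.8, 6, 8.4, 8.8, 8.9, 9
The 3 values of 5 share dense rank 1.
Remaining distinct values take the next consecutive integers.
Nia has value 5 → rank 1.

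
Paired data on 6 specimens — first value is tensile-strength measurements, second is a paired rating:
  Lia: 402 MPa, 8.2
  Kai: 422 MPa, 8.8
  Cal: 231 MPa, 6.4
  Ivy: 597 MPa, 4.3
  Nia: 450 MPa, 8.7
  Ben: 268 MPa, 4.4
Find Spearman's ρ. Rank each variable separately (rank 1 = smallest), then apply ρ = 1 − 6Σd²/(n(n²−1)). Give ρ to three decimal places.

0.029

Ranks of variable 1: 3, 4, 1, 6, 5, 2
Ranks of variable 2: 4, 6, 3, 1, 5, 2
d = r₁ − r₂: -1, -2, -2, 5, 0, 0
d²: 1, 4, 4, 25, 0, 0; Σd² = 34
ρ = 1 − 6·34/(6·35) = 1 − 204/210 = 0.029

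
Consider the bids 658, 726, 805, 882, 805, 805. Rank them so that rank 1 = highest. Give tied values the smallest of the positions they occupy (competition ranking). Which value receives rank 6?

658

Sorted (descending): 882, 805, 805, 805, 726, 658
The 3 values of 805 occupy positions 2–4 → each gets rank 2.
Rank 6 → value 658.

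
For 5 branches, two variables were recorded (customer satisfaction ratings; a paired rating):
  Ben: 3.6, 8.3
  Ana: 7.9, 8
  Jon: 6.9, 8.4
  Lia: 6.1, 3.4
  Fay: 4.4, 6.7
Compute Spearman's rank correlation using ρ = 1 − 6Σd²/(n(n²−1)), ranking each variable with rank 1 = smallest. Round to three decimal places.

Ranks of variable 1: 1, 5, 4, 3, 2
Ranks of variable 2: 4, 3, 5, 1, 2
d = r₁ − r₂: -3, 2, -1, 2, 0
d²: 9, 4, 1, 4, 0; Σd² = 18
ρ = 1 − 6·18/(5·24) = 1 − 108/120 = 0.100

0.100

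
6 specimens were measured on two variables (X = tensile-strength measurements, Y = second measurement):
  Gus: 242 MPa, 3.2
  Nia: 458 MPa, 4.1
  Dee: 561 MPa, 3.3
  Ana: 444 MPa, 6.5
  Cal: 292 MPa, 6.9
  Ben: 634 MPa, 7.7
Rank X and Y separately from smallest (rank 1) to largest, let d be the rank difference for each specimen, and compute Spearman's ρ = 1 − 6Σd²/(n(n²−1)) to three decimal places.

0.429

Ranks of variable 1: 1, 4, 5, 3, 2, 6
Ranks of variable 2: 1, 3, 2, 4, 5, 6
d = r₁ − r₂: 0, 1, 3, -1, -3, 0
d²: 0, 1, 9, 1, 9, 0; Σd² = 20
ρ = 1 − 6·20/(6·35) = 1 − 120/210 = 0.429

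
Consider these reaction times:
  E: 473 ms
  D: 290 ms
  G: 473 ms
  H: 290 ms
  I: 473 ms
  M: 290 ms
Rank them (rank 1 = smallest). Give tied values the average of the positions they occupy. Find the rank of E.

Sorted (ascending): 290, 290, 290, 473, 473, 473
The 3 values of 290 occupy positions 1–3 → average rank 2.
The 3 values of 473 occupy positions 4–6 → average rank 5.
E has value 473 ms → rank 5.

5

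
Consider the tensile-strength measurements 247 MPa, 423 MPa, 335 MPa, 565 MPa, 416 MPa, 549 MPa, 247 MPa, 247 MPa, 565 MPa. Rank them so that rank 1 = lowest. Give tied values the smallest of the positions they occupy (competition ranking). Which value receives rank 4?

Sorted (ascending): 247, 247, 247, 335, 416, 423, 549, 565, 565
The 3 values of 247 occupy positions 1–3 → each gets rank 1.
The 2 values of 565 occupy positions 8–9 → each gets rank 8.
Rank 4 → value 335.

335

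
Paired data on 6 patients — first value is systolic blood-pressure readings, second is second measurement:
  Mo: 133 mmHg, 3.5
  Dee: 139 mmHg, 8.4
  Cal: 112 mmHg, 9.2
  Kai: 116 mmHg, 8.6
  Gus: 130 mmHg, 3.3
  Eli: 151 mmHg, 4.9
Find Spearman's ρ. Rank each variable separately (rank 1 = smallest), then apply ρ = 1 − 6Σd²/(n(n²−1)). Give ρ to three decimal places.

Ranks of variable 1: 4, 5, 1, 2, 3, 6
Ranks of variable 2: 2, 4, 6, 5, 1, 3
d = r₁ − r₂: 2, 1, -5, -3, 2, 3
d²: 4, 1, 25, 9, 4, 9; Σd² = 52
ρ = 1 − 6·52/(6·35) = 1 − 312/210 = -0.486

-0.486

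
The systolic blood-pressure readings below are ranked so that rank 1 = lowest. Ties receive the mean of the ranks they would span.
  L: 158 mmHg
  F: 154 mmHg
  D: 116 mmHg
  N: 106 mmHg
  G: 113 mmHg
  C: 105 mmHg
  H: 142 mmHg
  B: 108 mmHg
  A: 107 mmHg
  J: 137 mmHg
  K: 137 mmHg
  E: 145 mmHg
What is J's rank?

7.5

Sorted (ascending): 105, 106, 107, 108, 113, 116, 137, 137, 142, 145, 154, 158
The 2 values of 137 occupy positions 7–8 → average rank (7+8)/2 = 7.5.
J has value 137 mmHg → rank 7.5.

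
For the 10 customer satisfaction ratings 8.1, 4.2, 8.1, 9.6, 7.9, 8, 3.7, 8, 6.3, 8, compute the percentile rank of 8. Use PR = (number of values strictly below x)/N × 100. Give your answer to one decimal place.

N = 10.
Strictly below 8: 4. Equal to 8: 3.
PR = 4/10 × 100 = 40.0

40.0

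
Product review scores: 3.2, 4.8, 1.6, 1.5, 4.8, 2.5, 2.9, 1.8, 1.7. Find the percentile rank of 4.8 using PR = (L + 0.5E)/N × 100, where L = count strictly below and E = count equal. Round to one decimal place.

N = 9.
Strictly below 4.8: 7. Equal to 4.8: 2.
PR = (7 + 0.5·2)/9 × 100 = 88.9

88.9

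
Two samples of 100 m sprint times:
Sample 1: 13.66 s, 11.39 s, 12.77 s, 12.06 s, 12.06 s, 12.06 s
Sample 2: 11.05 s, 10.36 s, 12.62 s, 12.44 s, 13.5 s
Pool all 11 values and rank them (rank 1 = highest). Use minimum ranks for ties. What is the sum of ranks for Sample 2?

32

Sorted (descending): 13.66, 13.5, 12.77, 12.62, 12.44, 12.06, 12.06, 12.06, 11.39, 11.05, 10.36
The 3 values of 12.06 occupy positions 6–8 → each gets rank 6.
Sample 2 values → pooled ranks: 11.05→10, 10.36→11, 12.62→4, 12.44→5, 13.5→2
Rank sum = 10 + 11 + 4 + 5 + 2 = 32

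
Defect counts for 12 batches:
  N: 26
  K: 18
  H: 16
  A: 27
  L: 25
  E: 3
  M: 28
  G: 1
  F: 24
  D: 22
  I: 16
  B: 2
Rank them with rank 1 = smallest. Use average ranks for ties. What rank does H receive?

Sorted (ascending): 1, 2, 3, 16, 16, 18, 22, 24, 25, 26, 27, 28
The 2 values of 16 occupy positions 4–5 → average rank (4+5)/2 = 4.5.
H has value 16 → rank 4.5.

4.5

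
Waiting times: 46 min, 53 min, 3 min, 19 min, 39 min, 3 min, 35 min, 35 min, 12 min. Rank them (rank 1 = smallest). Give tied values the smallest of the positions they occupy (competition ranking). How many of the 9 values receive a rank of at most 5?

Sorted (ascending): 3, 3, 12, 19, 35, 35, 39, 46, 53
The 2 values of 3 occupy positions 1–2 → each gets rank 1.
The 2 values of 35 occupy positions 5–6 → each gets rank 5.
Ranks ≤ 5: {1, 1, 3, 4, 5, 5} → 6 values.

6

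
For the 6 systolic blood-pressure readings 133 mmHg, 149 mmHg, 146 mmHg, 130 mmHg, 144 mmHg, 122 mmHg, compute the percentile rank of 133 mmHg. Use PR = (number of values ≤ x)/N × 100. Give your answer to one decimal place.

N = 6.
Strictly below 133: 2. Equal to 133: 1.
PR = 3/6 × 100 = 50.0

50.0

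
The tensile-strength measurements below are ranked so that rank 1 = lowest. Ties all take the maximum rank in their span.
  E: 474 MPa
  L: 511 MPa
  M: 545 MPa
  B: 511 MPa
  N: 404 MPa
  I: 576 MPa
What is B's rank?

4

Sorted (ascending): 404, 474, 511, 511, 545, 576
The 2 values of 511 occupy positions 3–4 → each gets rank 4.
B has value 511 MPa → rank 4.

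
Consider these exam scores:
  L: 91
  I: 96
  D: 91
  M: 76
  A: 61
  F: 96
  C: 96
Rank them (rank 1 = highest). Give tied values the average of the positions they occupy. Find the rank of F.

2

Sorted (descending): 96, 96, 96, 91, 91, 76, 61
The 3 values of 96 occupy positions 1–3 → average rank 2.
The 2 values of 91 occupy positions 4–5 → average rank (4+5)/2 = 4.5.
F has value 96 → rank 2.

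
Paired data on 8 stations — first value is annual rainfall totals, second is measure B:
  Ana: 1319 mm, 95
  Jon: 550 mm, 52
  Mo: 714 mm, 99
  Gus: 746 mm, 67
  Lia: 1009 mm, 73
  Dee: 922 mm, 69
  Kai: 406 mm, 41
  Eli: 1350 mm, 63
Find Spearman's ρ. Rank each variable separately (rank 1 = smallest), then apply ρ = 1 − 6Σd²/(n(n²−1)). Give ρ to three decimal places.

0.405

Ranks of variable 1: 7, 2, 3, 4, 6, 5, 1, 8
Ranks of variable 2: 7, 2, 8, 4, 6, 5, 1, 3
d = r₁ − r₂: 0, 0, -5, 0, 0, 0, 0, 5
d²: 0, 0, 25, 0, 0, 0, 0, 25; Σd² = 50
ρ = 1 − 6·50/(8·63) = 1 − 300/504 = 0.405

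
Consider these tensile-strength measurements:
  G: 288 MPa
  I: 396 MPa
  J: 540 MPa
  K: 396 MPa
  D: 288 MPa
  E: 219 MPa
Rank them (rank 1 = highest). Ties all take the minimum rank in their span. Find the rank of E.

6

Sorted (descending): 540, 396, 396, 288, 288, 219
The 2 values of 396 occupy positions 2–3 → each gets rank 2.
The 2 values of 288 occupy positions 4–5 → each gets rank 4.
E has value 219 MPa → rank 6.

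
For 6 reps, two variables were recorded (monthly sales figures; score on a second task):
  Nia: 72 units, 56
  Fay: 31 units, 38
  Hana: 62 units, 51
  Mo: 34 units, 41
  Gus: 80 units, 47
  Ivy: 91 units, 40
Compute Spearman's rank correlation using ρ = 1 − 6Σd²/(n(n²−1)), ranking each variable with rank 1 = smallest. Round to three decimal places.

0.257

Ranks of variable 1: 4, 1, 3, 2, 5, 6
Ranks of variable 2: 6, 1, 5, 3, 4, 2
d = r₁ − r₂: -2, 0, -2, -1, 1, 4
d²: 4, 0, 4, 1, 1, 16; Σd² = 26
ρ = 1 − 6·26/(6·35) = 1 − 156/210 = 0.257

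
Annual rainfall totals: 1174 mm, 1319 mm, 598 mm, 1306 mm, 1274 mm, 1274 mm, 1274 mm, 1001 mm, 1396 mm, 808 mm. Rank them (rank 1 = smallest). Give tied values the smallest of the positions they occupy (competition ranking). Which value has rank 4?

Sorted (ascending): 598, 808, 1001, 1174, 1274, 1274, 1274, 1306, 1319, 1396
The 3 values of 1274 occupy positions 5–7 → each gets rank 5.
Rank 4 → value 1174.

1174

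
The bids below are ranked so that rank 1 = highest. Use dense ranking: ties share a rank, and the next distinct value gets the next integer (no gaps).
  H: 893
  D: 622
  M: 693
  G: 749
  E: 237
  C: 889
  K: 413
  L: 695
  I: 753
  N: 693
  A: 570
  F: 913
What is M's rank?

7

Sorted (descending): 913, 893, 889, 753, 749, 695, 693, 693, 622, 570, 413, 237
The 2 values of 693 share dense rank 7.
Remaining distinct values take the next consecutive integers.
M has value 693 → rank 7.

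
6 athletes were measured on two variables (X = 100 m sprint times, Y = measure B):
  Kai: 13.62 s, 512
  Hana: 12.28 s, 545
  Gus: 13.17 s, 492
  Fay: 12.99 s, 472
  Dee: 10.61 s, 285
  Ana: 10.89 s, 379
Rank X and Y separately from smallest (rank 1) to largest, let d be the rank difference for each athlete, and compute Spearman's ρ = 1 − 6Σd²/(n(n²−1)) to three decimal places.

0.657

Ranks of variable 1: 6, 3, 5, 4, 1, 2
Ranks of variable 2: 5, 6, 4, 3, 1, 2
d = r₁ − r₂: 1, -3, 1, 1, 0, 0
d²: 1, 9, 1, 1, 0, 0; Σd² = 12
ρ = 1 − 6·12/(6·35) = 1 − 72/210 = 0.657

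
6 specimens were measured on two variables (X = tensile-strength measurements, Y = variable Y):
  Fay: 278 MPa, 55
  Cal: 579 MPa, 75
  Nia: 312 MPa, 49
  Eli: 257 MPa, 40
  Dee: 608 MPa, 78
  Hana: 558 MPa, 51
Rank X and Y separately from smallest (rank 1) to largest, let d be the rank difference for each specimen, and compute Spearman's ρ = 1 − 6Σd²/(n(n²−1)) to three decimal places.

0.829

Ranks of variable 1: 2, 5, 3, 1, 6, 4
Ranks of variable 2: 4, 5, 2, 1, 6, 3
d = r₁ − r₂: -2, 0, 1, 0, 0, 1
d²: 4, 0, 1, 0, 0, 1; Σd² = 6
ρ = 1 − 6·6/(6·35) = 1 − 36/210 = 0.829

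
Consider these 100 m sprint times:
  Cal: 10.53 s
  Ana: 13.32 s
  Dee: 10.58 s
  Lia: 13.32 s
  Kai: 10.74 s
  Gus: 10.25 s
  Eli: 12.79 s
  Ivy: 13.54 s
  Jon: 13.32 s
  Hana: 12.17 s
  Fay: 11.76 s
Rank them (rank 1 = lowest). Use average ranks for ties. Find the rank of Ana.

Sorted (ascending): 10.25, 10.53, 10.58, 10.74, 11.76, 12.17, 12.79, 13.32, 13.32, 13.32, 13.54
The 3 values of 13.32 occupy positions 8–10 → average rank 9.
Ana has value 13.32 s → rank 9.

9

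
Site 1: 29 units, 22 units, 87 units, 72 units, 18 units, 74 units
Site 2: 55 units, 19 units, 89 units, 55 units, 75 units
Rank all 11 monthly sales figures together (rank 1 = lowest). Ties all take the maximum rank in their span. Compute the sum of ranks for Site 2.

Sorted (ascending): 18, 19, 22, 29, 55, 55, 72, 74, 75, 87, 89
The 2 values of 55 occupy positions 5–6 → each gets rank 6.
Site 2 values → pooled ranks: 55→6, 19→2, 89→11, 55→6, 75→9
Rank sum = 6 + 2 + 11 + 6 + 9 = 34

34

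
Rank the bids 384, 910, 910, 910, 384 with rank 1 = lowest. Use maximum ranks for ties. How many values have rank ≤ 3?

2

Sorted (ascending): 384, 384, 910, 910, 910
The 2 values of 384 occupy positions 1–2 → each gets rank 2.
The 3 values of 910 occupy positions 3–5 → each gets rank 5.
Ranks ≤ 3: {2, 2} → 2 values.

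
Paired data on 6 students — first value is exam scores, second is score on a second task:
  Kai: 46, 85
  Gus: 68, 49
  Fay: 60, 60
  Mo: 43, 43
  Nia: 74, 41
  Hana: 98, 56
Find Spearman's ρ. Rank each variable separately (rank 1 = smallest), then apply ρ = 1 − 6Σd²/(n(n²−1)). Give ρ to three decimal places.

Ranks of variable 1: 2, 4, 3, 1, 5, 6
Ranks of variable 2: 6, 3, 5, 2, 1, 4
d = r₁ − r₂: -4, 1, -2, -1, 4, 2
d²: 16, 1, 4, 1, 16, 4; Σd² = 42
ρ = 1 − 6·42/(6·35) = 1 − 252/210 = -0.200

-0.200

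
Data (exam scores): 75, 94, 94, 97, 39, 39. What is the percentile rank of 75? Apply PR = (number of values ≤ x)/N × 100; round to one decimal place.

50.0

N = 6.
Strictly below 75: 2. Equal to 75: 1.
PR = 3/6 × 100 = 50.0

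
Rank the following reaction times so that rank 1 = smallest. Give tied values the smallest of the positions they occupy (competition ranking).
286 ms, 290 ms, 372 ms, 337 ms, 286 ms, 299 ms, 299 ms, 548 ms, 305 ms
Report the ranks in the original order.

1, 3, 8, 7, 1, 4, 4, 9, 6

Sorted (ascending): 286, 286, 290, 299, 299, 305, 337, 372, 548
The 2 values of 286 occupy positions 1–2 → each gets rank 1.
The 2 values of 299 occupy positions 4–5 → each gets rank 4.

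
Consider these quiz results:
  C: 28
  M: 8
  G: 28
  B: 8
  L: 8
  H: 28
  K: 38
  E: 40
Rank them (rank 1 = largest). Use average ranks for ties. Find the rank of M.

7

Sorted (descending): 40, 38, 28, 28, 28, 8, 8, 8
The 3 values of 28 occupy positions 3–5 → average rank 4.
The 3 values of 8 occupy positions 6–8 → average rank 7.
M has value 8 → rank 7.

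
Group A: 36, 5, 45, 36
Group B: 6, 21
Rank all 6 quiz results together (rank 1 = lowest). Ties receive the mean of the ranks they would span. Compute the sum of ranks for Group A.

16

Sorted (ascending): 5, 6, 21, 36, 36, 45
The 2 values of 36 occupy positions 4–5 → average rank (4+5)/2 = 4.5.
Group A values → pooled ranks: 36→4.5, 5→1, 45→6, 36→4.5
Rank sum = 4.5 + 1 + 6 + 4.5 = 16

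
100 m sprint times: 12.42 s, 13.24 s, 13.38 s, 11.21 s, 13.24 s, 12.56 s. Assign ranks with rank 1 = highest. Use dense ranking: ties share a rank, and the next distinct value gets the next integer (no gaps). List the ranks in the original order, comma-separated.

4, 2, 1, 5, 2, 3

Sorted (descending): 13.38, 13.24, 13.24, 12.56, 12.42, 11.21
The 2 values of 13.24 share dense rank 2.
Remaining distinct values take the next consecutive integers.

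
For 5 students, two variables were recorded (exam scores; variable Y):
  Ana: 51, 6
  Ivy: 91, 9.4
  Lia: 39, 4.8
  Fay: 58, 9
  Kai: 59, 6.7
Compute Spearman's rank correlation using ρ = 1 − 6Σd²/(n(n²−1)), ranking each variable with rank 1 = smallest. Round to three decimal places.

Ranks of variable 1: 2, 5, 1, 3, 4
Ranks of variable 2: 2, 5, 1, 4, 3
d = r₁ − r₂: 0, 0, 0, -1, 1
d²: 0, 0, 0, 1, 1; Σd² = 2
ρ = 1 − 6·2/(5·24) = 1 − 12/120 = 0.900

0.900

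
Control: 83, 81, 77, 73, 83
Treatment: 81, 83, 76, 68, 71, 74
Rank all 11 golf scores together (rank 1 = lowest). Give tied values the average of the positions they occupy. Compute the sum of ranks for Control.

Sorted (ascending): 68, 71, 73, 74, 76, 77, 81, 81, 83, 83, 83
The 2 values of 81 occupy positions 7–8 → average rank (7+8)/2 = 7.5.
The 3 values of 83 occupy positions 9–11 → average rank 10.
Control values → pooled ranks: 83→10, 81→7.5, 77→6, 73→3, 83→10
Rank sum = 10 + 7.5 + 6 + 3 + 10 = 36.5

36.5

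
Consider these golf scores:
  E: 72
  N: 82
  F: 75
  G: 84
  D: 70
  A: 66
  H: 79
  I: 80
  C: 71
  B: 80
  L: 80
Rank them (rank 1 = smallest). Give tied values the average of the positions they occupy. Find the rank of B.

Sorted (ascending): 66, 70, 71, 72, 75, 79, 80, 80, 80, 82, 84
The 3 values of 80 occupy positions 7–9 → average rank 8.
B has value 80 → rank 8.

8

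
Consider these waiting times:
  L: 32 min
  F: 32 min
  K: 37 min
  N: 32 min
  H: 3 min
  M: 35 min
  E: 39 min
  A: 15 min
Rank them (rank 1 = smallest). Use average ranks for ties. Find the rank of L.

Sorted (ascending): 3, 15, 32, 32, 32, 35, 37, 39
The 3 values of 32 occupy positions 3–5 → average rank 4.
L has value 32 min → rank 4.

4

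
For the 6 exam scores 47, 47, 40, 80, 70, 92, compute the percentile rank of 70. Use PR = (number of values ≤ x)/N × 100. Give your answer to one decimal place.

N = 6.
Strictly below 70: 3. Equal to 70: 1.
PR = 4/6 × 100 = 66.7

66.7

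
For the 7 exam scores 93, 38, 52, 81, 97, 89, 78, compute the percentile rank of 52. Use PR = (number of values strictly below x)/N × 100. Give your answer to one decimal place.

N = 7.
Strictly below 52: 1. Equal to 52: 1.
PR = 1/7 × 100 = 14.3

14.3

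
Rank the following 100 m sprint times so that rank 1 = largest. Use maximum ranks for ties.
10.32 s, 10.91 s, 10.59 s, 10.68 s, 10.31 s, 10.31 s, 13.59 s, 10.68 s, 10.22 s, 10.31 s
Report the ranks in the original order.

6, 2, 5, 4, 9, 9, 1, 4, 10, 9

Sorted (descending): 13.59, 10.91, 10.68, 10.68, 10.59, 10.32, 10.31, 10.31, 10.31, 10.22
The 2 values of 10.68 occupy positions 3–4 → each gets rank 4.
The 3 values of 10.31 occupy positions 7–9 → each gets rank 9.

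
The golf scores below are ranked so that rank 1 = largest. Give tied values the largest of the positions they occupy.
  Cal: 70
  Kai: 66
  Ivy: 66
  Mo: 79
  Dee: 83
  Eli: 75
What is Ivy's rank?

Sorted (descending): 83, 79, 75, 70, 66, 66
The 2 values of 66 occupy positions 5–6 → each gets rank 6.
Ivy has value 66 → rank 6.

6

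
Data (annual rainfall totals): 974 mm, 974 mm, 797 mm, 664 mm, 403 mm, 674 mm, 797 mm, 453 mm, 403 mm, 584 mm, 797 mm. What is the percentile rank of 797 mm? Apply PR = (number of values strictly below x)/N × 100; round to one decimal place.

54.5

N = 11.
Strictly below 797: 6. Equal to 797: 3.
PR = 6/11 × 100 = 54.5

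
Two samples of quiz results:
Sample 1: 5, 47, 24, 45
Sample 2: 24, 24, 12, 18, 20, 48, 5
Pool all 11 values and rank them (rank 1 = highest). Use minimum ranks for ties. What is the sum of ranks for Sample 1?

19

Sorted (descending): 48, 47, 45, 24, 24, 24, 20, 18, 12, 5, 5
The 3 values of 24 occupy positions 4–6 → each gets rank 4.
The 2 values of 5 occupy positions 10–11 → each gets rank 10.
Sample 1 values → pooled ranks: 5→10, 47→2, 24→4, 45→3
Rank sum = 10 + 2 + 4 + 3 = 19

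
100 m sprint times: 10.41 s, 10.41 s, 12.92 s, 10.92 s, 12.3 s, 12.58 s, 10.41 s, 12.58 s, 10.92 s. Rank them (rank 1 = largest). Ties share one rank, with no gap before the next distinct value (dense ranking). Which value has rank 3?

Sorted (descending): 12.92, 12.58, 12.58, 12.3, 10.92, 10.92, 10.41, 10.41, 10.41
The 2 values of 12.58 share dense rank 2.
The 2 values of 10.92 share dense rank 4.
The 3 values of 10.41 share dense rank 5.
Remaining distinct values take the next consecutive integers.
Rank 3 → value 12.3.

12.3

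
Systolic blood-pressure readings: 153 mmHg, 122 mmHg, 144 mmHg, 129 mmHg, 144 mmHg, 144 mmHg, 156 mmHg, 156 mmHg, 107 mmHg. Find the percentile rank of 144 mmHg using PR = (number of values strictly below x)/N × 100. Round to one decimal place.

33.3

N = 9.
Strictly below 144: 3. Equal to 144: 3.
PR = 3/9 × 100 = 33.3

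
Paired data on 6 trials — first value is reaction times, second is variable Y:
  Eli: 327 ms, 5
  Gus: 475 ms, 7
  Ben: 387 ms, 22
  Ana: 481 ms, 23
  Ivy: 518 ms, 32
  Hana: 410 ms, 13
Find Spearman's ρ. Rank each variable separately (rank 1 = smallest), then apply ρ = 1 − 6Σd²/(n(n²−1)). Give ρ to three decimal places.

0.771

Ranks of variable 1: 1, 4, 2, 5, 6, 3
Ranks of variable 2: 1, 2, 4, 5, 6, 3
d = r₁ − r₂: 0, 2, -2, 0, 0, 0
d²: 0, 4, 4, 0, 0, 0; Σd² = 8
ρ = 1 − 6·8/(6·35) = 1 − 48/210 = 0.771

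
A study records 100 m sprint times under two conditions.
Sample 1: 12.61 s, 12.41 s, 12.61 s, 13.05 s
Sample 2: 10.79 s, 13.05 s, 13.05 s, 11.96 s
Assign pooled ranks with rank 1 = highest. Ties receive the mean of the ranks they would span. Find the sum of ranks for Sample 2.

19

Sorted (descending): 13.05, 13.05, 13.05, 12.61, 12.61, 12.41, 11.96, 10.79
The 3 values of 13.05 occupy positions 1–3 → average rank 2.
The 2 values of 12.61 occupy positions 4–5 → average rank (4+5)/2 = 4.5.
Sample 2 values → pooled ranks: 10.79→8, 13.05→2, 13.05→2, 11.96→7
Rank sum = 8 + 2 + 2 + 7 = 19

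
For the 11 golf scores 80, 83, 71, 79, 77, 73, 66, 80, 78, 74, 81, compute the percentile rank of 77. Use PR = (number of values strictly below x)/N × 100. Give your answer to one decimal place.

36.4

N = 11.
Strictly below 77: 4. Equal to 77: 1.
PR = 4/11 × 100 = 36.4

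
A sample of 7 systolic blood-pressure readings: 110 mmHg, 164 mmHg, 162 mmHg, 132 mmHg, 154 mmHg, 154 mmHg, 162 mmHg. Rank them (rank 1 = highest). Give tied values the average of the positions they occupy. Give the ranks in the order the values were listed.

7, 1, 2.5, 6, 4.5, 4.5, 2.5

Sorted (descending): 164, 162, 162, 154, 154, 132, 110
The 2 values of 162 occupy positions 2–3 → average rank (2+3)/2 = 2.5.
The 2 values of 154 occupy positions 4–5 → average rank (4+5)/2 = 4.5.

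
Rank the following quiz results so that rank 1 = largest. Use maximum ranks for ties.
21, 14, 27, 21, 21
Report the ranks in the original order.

Sorted (descending): 27, 21, 21, 21, 14
The 3 values of 21 occupy positions 2–4 → each gets rank 4.

4, 5, 1, 4, 4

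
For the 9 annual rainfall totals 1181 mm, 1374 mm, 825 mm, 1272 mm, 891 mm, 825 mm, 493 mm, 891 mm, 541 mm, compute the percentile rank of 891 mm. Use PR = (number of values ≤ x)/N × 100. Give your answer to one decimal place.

66.7

N = 9.
Strictly below 891: 4. Equal to 891: 2.
PR = 6/9 × 100 = 66.7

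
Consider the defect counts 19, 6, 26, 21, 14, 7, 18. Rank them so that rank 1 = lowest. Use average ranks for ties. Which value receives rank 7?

Sorted (ascending): 6, 7, 14, 18, 19, 21, 26
No ties — each value takes its position as its rank.
Rank 7 → value 26.

26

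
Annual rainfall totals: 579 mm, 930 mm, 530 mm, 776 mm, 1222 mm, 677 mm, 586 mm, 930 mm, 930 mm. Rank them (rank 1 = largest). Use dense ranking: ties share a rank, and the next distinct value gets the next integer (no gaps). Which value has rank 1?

Sorted (descending): 1222, 930, 930, 930, 776, 677, 586, 579, 530
The 3 values of 930 share dense rank 2.
Remaining distinct values take the next consecutive integers.
Rank 1 → value 1222.

1222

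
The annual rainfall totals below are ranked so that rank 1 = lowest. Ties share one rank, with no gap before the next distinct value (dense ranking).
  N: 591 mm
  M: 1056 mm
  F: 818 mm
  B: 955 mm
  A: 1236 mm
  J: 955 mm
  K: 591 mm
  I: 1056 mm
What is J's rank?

3

Sorted (ascending): 591, 591, 818, 955, 955, 1056, 1056, 1236
The 2 values of 591 share dense rank 1.
The 2 values of 955 share dense rank 3.
The 2 values of 1056 share dense rank 4.
Remaining distinct values take the next consecutive integers.
J has value 955 mm → rank 3.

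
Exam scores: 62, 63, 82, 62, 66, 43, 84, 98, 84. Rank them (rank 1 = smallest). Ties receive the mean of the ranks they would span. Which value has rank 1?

43

Sorted (ascending): 43, 62, 62, 63, 66, 82, 84, 84, 98
The 2 values of 62 occupy positions 2–3 → average rank (2+3)/2 = 2.5.
The 2 values of 84 occupy positions 7–8 → average rank (7+8)/2 = 7.5.
Rank 1 → value 43.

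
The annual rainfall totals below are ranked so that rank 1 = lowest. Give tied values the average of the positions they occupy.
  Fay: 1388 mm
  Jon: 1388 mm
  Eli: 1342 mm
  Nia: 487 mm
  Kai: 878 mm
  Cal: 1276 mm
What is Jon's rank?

Sorted (ascending): 487, 878, 1276, 1342, 1388, 1388
The 2 values of 1388 occupy positions 5–6 → average rank (5+6)/2 = 5.5.
Jon has value 1388 mm → rank 5.5.

5.5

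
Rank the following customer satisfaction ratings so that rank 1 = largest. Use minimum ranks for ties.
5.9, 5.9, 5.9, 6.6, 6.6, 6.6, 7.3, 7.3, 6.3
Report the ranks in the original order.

Sorted (descending): 7.3, 7.3, 6.6, 6.6, 6.6, 6.3, 5.9, 5.9, 5.9
The 2 values of 7.3 occupy positions 1–2 → each gets rank 1.
The 3 values of 6.6 occupy positions 3–5 → each gets rank 3.
The 3 values of 5.9 occupy positions 7–9 → each gets rank 7.

7, 7, 7, 3, 3, 3, 1, 1, 6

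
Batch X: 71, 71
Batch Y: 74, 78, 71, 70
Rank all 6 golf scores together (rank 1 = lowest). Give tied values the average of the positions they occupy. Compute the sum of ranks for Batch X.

Sorted (ascending): 70, 71, 71, 71, 74, 78
The 3 values of 71 occupy positions 2–4 → average rank 3.
Batch X values → pooled ranks: 71→3, 71→3
Rank sum = 3 + 3 = 6

6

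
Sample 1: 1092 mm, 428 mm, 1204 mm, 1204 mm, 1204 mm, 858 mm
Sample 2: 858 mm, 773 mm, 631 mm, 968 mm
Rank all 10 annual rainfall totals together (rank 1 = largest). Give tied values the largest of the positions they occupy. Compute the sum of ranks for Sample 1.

30

Sorted (descending): 1204, 1204, 1204, 1092, 968, 858, 858, 773, 631, 428
The 3 values of 1204 occupy positions 1–3 → each gets rank 3.
The 2 values of 858 occupy positions 6–7 → each gets rank 7.
Sample 1 values → pooled ranks: 1092→4, 428→10, 1204→3, 1204→3, 1204→3, 858→7
Rank sum = 4 + 10 + 3 + 3 + 3 + 7 = 30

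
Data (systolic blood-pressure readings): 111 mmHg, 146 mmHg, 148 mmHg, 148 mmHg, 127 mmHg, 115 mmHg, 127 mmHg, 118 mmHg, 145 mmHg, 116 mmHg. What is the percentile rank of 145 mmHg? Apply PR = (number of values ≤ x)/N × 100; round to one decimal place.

N = 10.
Strictly below 145: 6. Equal to 145: 1.
PR = 7/10 × 100 = 70.0

70.0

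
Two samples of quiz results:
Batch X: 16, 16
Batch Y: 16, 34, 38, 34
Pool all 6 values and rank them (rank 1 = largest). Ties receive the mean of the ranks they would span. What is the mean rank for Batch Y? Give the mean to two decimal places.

Sorted (descending): 38, 34, 34, 16, 16, 16
The 2 values of 34 occupy positions 2–3 → average rank (2+3)/2 = 2.5.
The 3 values of 16 occupy positions 4–6 → average rank 5.
Batch Y values → pooled ranks: 16→5, 34→2.5, 38→1, 34→2.5
Mean rank = (5 + 2.5 + 1 + 2.5) / 4 = 2.75

2.75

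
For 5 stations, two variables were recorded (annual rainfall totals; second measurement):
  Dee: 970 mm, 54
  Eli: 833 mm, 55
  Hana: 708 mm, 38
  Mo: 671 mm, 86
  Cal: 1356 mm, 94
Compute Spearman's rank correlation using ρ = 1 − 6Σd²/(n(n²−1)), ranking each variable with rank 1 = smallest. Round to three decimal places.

Ranks of variable 1: 4, 3, 2, 1, 5
Ranks of variable 2: 2, 3, 1, 4, 5
d = r₁ − r₂: 2, 0, 1, -3, 0
d²: 4, 0, 1, 9, 0; Σd² = 14
ρ = 1 − 6·14/(5·24) = 1 − 84/120 = 0.300

0.300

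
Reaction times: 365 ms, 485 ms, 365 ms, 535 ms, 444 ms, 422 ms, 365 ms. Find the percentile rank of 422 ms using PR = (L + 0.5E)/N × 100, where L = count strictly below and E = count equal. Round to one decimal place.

N = 7.
Strictly below 422: 3. Equal to 422: 1.
PR = (3 + 0.5·1)/7 × 100 = 50.0

50.0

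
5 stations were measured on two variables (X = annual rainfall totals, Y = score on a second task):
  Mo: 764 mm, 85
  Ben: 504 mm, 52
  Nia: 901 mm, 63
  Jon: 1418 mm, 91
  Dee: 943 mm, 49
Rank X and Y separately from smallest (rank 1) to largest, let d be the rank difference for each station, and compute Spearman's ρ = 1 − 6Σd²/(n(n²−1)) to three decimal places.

0.300

Ranks of variable 1: 2, 1, 3, 5, 4
Ranks of variable 2: 4, 2, 3, 5, 1
d = r₁ − r₂: -2, -1, 0, 0, 3
d²: 4, 1, 0, 0, 9; Σd² = 14
ρ = 1 − 6·14/(5·24) = 1 − 84/120 = 0.300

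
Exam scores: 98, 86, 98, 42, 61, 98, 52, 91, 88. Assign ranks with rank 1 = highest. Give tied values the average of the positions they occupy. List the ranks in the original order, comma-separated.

Sorted (descending): 98, 98, 98, 91, 88, 86, 61, 52, 42
The 3 values of 98 occupy positions 1–3 → average rank 2.

2, 6, 2, 9, 7, 2, 8, 4, 5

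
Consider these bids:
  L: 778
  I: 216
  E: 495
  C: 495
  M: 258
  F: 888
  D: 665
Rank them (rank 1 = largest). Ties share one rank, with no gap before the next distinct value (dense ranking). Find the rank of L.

Sorted (descending): 888, 778, 665, 495, 495, 258, 216
The 2 values of 495 share dense rank 4.
Remaining distinct values take the next consecutive integers.
L has value 778 → rank 2.

2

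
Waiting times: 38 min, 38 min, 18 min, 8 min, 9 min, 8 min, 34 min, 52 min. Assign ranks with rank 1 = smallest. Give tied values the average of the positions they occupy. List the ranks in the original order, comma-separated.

6.5, 6.5, 4, 1.5, 3, 1.5, 5, 8

Sorted (ascending): 8, 8, 9, 18, 34, 38, 38, 52
The 2 values of 8 occupy positions 1–2 → average rank (1+2)/2 = 1.5.
The 2 values of 38 occupy positions 6–7 → average rank (6+7)/2 = 6.5.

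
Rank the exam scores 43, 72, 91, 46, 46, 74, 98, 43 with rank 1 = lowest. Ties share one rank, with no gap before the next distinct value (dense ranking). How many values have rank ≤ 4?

Sorted (ascending): 43, 43, 46, 46, 72, 74, 91, 98
The 2 values of 43 share dense rank 1.
The 2 values of 46 share dense rank 2.
Remaining distinct values take the next consecutive integers.
Ranks ≤ 4: {1, 1, 2, 2, 3, 4} → 6 values.

6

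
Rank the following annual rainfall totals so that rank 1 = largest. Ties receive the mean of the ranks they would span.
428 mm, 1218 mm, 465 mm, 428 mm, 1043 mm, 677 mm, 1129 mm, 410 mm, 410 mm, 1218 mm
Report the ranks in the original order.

Sorted (descending): 1218, 1218, 1129, 1043, 677, 465, 428, 428, 410, 410
The 2 values of 1218 occupy positions 1–2 → average rank (1+2)/2 = 1.5.
The 2 values of 428 occupy positions 7–8 → average rank (7+8)/2 = 7.5.
The 2 values of 410 occupy positions 9–10 → average rank (9+10)/2 = 9.5.

7.5, 1.5, 6, 7.5, 4, 5, 3, 9.5, 9.5, 1.5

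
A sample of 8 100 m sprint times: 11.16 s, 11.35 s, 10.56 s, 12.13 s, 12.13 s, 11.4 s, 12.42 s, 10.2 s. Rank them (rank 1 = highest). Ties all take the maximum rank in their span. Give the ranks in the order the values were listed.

Sorted (descending): 12.42, 12.13, 12.13, 11.4, 11.35, 11.16, 10.56, 10.2
The 2 values of 12.13 occupy positions 2–3 → each gets rank 3.

6, 5, 7, 3, 3, 4, 1, 8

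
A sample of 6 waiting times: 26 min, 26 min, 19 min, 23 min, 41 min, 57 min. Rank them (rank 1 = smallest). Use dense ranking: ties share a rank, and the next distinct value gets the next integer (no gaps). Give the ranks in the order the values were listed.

Sorted (ascending): 19, 23, 26, 26, 41, 57
The 2 values of 26 share dense rank 3.
Remaining distinct values take the next consecutive integers.

3, 3, 1, 2, 4, 5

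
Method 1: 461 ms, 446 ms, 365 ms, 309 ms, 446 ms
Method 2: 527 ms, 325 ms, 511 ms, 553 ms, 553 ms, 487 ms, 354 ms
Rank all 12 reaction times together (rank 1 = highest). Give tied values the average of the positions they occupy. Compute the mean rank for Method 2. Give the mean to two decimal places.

5.14

Sorted (descending): 553, 553, 527, 511, 487, 461, 446, 446, 365, 354, 325, 309
The 2 values of 553 occupy positions 1–2 → average rank (1+2)/2 = 1.5.
The 2 values of 446 occupy positions 7–8 → average rank (7+8)/2 = 7.5.
Method 2 values → pooled ranks: 527→3, 325→11, 511→4, 553→1.5, 553→1.5, 487→5, 354→10
Mean rank = (3 + 11 + 4 + 1.5 + 1.5 + 5 + 10) / 7 = 5.14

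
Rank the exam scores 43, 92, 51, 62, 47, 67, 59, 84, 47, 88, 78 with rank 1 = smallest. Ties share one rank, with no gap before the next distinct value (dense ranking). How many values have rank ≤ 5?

6

Sorted (ascending): 43, 47, 47, 51, 59, 62, 67, 78, 84, 88, 92
The 2 values of 47 share dense rank 2.
Remaining distinct values take the next consecutive integers.
Ranks ≤ 5: {1, 2, 2, 3, 4, 5} → 6 values.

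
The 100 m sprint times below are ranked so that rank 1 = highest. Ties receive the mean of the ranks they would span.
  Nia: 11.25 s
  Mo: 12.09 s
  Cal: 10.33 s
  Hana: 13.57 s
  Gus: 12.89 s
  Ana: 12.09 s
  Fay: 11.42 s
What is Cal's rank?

Sorted (descending): 13.57, 12.89, 12.09, 12.09, 11.42, 11.25, 10.33
The 2 values of 12.09 occupy positions 3–4 → average rank (3+4)/2 = 3.5.
Cal has value 10.33 s → rank 7.

7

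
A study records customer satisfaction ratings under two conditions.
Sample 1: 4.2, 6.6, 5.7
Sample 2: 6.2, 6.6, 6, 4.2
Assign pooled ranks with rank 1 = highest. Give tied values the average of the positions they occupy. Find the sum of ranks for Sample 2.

15

Sorted (descending): 6.6, 6.6, 6.2, 6, 5.7, 4.2, 4.2
The 2 values of 6.6 occupy positions 1–2 → average rank (1+2)/2 = 1.5.
The 2 values of 4.2 occupy positions 6–7 → average rank (6+7)/2 = 6.5.
Sample 2 values → pooled ranks: 6.2→3, 6.6→1.5, 6→4, 4.2→6.5
Rank sum = 3 + 1.5 + 4 + 6.5 = 15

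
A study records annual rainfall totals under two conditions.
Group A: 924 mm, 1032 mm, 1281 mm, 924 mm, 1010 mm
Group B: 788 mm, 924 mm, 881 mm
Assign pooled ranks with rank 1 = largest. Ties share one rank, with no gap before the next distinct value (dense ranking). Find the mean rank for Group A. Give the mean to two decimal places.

2.80

Sorted (descending): 1281, 1032, 1010, 924, 924, 924, 881, 788
The 3 values of 924 share dense rank 4.
Remaining distinct values take the next consecutive integers.
Group A values → pooled ranks: 924→4, 1032→2, 1281→1, 924→4, 1010→3
Mean rank = (4 + 2 + 1 + 4 + 3) / 5 = 2.80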